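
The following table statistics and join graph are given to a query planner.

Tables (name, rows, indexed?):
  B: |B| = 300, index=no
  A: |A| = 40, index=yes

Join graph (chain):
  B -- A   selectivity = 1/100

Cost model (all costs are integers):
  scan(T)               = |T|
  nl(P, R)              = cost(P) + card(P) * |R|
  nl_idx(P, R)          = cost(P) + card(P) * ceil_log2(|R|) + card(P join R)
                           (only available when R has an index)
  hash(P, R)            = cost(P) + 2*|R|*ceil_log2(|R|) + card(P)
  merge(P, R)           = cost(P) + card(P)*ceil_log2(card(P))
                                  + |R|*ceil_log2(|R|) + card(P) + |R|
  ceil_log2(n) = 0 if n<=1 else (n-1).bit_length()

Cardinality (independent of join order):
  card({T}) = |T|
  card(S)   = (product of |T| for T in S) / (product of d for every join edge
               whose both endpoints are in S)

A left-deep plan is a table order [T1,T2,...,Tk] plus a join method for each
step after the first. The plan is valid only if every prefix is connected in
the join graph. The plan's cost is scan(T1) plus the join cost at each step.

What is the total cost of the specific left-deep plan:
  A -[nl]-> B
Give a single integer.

step 1: scan A: cost=40, card=40
step 2: join B via nl
    card(P join B) = 40*300/(100) = 120
    cost = 40 + 40*300 = 12040

12040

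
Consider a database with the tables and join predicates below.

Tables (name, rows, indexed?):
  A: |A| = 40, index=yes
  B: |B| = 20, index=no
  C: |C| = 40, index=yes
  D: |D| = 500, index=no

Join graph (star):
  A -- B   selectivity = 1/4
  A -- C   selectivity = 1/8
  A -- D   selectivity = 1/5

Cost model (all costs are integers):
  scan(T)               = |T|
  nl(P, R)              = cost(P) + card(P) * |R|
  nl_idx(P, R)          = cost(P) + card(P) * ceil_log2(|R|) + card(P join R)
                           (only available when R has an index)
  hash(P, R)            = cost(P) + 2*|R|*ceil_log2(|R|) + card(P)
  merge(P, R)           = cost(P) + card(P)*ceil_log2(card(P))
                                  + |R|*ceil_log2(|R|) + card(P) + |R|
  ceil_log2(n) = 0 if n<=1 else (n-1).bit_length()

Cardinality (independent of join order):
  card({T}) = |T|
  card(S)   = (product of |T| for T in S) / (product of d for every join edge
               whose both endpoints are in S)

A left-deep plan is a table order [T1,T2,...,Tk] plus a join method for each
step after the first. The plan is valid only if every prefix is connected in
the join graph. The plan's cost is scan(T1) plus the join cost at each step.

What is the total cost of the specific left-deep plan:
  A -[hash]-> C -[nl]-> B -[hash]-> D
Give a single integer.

14560

step 1: scan A: cost=40, card=40
step 2: join C via hash
    card(P join C) = 40*40/(8) = 200
    cost = 40 + 2*40*6 + 40 = 560
step 3: join B via nl
    card(P join B) = 200*20/(4) = 1000
    cost = 560 + 200*20 = 4560
step 4: join D via hash
    card(P join D) = 1000*500/(5) = 100000
    cost = 4560 + 2*500*9 + 1000 = 14560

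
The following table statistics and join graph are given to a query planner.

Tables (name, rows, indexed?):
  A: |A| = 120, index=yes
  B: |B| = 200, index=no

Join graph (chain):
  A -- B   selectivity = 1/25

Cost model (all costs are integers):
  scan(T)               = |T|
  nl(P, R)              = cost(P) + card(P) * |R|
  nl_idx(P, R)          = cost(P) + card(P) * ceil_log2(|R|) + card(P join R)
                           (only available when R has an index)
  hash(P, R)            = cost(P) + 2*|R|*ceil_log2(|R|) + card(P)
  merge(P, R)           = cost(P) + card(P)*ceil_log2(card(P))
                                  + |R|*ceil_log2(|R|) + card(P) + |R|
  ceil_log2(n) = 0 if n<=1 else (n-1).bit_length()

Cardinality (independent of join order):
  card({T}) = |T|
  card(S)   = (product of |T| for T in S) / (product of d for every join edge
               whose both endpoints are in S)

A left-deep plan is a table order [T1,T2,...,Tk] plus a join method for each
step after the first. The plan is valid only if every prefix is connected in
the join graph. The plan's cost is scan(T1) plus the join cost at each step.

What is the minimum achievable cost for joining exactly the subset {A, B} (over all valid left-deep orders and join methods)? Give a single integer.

Selinger DP over subsets of {A,B}:
  {A}: scan cost=120, card=120
  {B}: scan cost=200, card=200
  {AB}: card=960; try (A,hash)→2080, (A,nl_idx)→2560, (B,merge)→2880, (A,merge)→2960, (B,hash)→3440, (B,nl)→24120 …(+1); best=2080 via (A,hash)

2080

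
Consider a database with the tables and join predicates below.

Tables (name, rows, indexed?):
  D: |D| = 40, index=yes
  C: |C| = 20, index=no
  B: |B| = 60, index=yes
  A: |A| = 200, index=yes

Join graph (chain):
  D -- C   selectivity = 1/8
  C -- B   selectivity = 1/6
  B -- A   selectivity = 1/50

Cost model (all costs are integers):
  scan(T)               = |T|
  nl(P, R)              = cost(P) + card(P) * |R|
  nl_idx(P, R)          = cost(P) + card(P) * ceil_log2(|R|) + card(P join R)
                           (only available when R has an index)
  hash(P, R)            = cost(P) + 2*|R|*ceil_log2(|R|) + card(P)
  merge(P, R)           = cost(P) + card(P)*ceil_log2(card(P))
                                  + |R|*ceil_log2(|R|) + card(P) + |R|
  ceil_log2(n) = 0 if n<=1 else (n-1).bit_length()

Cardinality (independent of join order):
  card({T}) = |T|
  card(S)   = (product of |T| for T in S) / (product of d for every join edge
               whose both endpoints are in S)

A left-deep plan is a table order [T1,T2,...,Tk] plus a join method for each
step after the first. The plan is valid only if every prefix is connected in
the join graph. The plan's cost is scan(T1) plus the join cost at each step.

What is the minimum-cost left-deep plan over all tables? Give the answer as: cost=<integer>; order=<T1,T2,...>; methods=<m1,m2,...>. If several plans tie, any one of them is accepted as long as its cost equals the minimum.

Selinger DP (subsets sized 1..n):
  {D}: scan cost=40, card=40
  {C}: scan cost=20, card=20
  {B}: scan cost=60, card=60
  {A}: scan cost=200, card=200
  {CD}: card=100; try (D,nl_idx)→240, (C,hash)→280, (D,merge)→420, (C,merge)→440, (D,hash)→520, (D,nl)→820 …(+1); best=240 via (D,nl_idx)
  {BC}: card=200; try (C,hash)→320, (B,nl_idx)→340, (B,merge)→560, (C,merge)→600, (B,hash)→760, (B,nl)→1220 …(+1); best=320 via (C,hash)
  {AB}: card=240; try (A,nl_idx)→780, (B,hash)→1120, (B,nl_idx)→1640, (A,merge)→2280, (B,merge)→2420, (A,hash)→3320 …(+2); best=780 via (A,nl_idx)
  {BCD}: card=1000; try (D,hash)→1000, (B,hash)→1060, (B,merge)→1460, (B,nl_idx)→1840, (D,merge)→2400, (D,nl_idx)→2520 …(+2); best=1000 via (D,hash)
  {ABC}: card=800; try (C,hash)→1220, (A,nl_idx)→2720, (C,merge)→3060, (A,hash)→3720, (A,merge)→3920, (C,nl)→5580 …(+1); best=1220 via (C,hash)
  {ABCD}: card=4000; try (D,hash)→2500, (A,hash)→5200, (D,nl_idx)→10020, (D,merge)→10300, (A,nl_idx)→13000, (A,merge)→13800 …(+2); best=2500 via (D,hash)

cost=2500; order=B,A,C,D; methods=nl_idx,hash,hash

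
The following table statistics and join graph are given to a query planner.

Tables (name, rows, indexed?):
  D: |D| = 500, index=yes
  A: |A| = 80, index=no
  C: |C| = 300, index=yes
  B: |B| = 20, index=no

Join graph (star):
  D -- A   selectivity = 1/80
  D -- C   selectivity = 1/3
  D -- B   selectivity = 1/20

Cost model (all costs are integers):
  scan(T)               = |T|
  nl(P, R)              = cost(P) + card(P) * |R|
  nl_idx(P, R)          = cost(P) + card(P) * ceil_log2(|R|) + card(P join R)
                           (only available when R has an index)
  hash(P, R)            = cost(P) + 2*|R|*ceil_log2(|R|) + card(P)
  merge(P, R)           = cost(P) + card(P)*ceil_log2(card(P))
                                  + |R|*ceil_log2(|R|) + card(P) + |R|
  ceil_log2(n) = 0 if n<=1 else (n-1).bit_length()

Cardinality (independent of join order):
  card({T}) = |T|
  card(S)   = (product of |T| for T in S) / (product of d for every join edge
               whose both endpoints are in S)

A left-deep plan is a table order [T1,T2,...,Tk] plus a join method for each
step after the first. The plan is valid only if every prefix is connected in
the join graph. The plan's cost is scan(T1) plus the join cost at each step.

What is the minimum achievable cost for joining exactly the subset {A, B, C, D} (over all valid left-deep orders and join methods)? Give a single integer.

Selinger DP over subsets of {A,B,C,D}:
  {D}: scan cost=500, card=500
  {A}: scan cost=80, card=80
  {C}: scan cost=300, card=300
  {B}: scan cost=20, card=20
  {AD}: card=500; try (D,nl_idx)→1300, (A,hash)→2120, (D,merge)→5720, (A,merge)→6140, (D,hash)→9160, (D,nl)→40080 …(+1); best=1300 via (D,nl_idx)
  {CD}: card=50000; try (C,hash)→6400, (D,merge)→8300, (C,merge)→8500, (D,hash)→9600, (D,nl_idx)→53000, (C,nl_idx)→55000 …(+2); best=6400 via (C,hash)
  {BD}: card=500; try (D,nl_idx)→700, (B,hash)→1200, (D,merge)→5140, (B,merge)→5620, (D,hash)→9040, (D,nl)→10020 …(+1); best=700 via (D,nl_idx)
  {ACD}: card=50000; try (C,hash)→7200, (C,merge)→9300, (C,nl_idx)→55800, (A,hash)→57520, (C,nl)→151300, (A,merge)→857040 …(+1); best=7200 via (C,hash)
  {ABD}: card=500; try (B,hash)→2000, (A,hash)→2320, (A,merge)→6340, (B,merge)→6420, (B,nl)→11300, (A,nl)→40700; best=2000 via (B,hash)
  {BCD}: card=50000; try (C,hash)→6600, (C,merge)→8700, (C,nl_idx)→55200, (B,hash)→56600, (C,nl)→150700, (B,merge)→856520 …(+1); best=6600 via (C,hash)
  {ABCD}: card=50000; try (C,hash)→7900, (C,merge)→10000, (C,nl_idx)→56500, (B,hash)→57400, (A,hash)→57720, (C,nl)→152000 …(+4); best=7900 via (C,hash)

7900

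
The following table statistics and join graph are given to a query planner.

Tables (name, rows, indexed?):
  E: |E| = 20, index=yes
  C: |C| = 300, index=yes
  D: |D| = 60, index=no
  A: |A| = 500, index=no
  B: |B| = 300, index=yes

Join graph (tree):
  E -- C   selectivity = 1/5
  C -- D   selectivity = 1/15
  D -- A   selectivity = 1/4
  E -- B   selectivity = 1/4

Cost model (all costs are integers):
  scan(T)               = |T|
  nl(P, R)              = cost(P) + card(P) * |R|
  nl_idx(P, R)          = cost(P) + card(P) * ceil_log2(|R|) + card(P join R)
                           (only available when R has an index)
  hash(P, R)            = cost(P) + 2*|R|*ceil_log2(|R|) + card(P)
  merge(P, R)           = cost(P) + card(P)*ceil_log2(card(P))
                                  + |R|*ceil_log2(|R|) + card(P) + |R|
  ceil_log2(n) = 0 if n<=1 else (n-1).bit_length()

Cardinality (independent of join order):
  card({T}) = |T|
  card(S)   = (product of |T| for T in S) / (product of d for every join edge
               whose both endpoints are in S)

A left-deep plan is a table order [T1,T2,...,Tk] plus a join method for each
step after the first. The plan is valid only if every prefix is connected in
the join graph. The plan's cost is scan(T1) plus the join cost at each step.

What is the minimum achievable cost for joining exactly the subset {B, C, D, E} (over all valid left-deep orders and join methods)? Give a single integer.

12920

Selinger DP over subsets of {B,C,D,E}:
  {E}: scan cost=20, card=20
  {C}: scan cost=300, card=300
  {D}: scan cost=60, card=60
  {B}: scan cost=300, card=300
  {CE}: card=1200; try (E,hash)→800, (C,nl_idx)→1400, (E,nl_idx)→3000, (C,merge)→3140, (E,merge)→3420, (C,hash)→5440 …(+2); best=800 via (E,hash)
  {BE}: card=1500; try (E,hash)→800, (B,nl_idx)→1700, (B,merge)→3140, (E,nl_idx)→3300, (E,merge)→3420, (B,hash)→5440 …(+2); best=800 via (E,hash)
  {CD}: card=1200; try (D,hash)→1320, (C,nl_idx)→1800, (C,merge)→3480, (D,merge)→3720, (C,hash)→5520, (C,nl)→18060 …(+1); best=1320 via (D,hash)
  {CDE}: card=4800; try (E,hash)→2720, (D,hash)→2720, (E,nl_idx)→12120, (D,merge)→15620, (E,merge)→15840, (E,nl)→25320 …(+1); best=2720 via (E,hash)
  {BCE}: card=90000; try (B,hash)→7400, (C,hash)→7700, (B,merge)→18200, (C,merge)→21800, (B,nl_idx)→101600, (C,nl_idx)→104300 …(+2); best=7400 via (B,hash)
  {BCDE}: card=360000; try (B,hash)→12920, (B,merge)→72920, (D,hash)→98120, (B,nl_idx)→405920, (B,nl)→1442720, (D,merge)→1627820 …(+1); best=12920 via (B,hash)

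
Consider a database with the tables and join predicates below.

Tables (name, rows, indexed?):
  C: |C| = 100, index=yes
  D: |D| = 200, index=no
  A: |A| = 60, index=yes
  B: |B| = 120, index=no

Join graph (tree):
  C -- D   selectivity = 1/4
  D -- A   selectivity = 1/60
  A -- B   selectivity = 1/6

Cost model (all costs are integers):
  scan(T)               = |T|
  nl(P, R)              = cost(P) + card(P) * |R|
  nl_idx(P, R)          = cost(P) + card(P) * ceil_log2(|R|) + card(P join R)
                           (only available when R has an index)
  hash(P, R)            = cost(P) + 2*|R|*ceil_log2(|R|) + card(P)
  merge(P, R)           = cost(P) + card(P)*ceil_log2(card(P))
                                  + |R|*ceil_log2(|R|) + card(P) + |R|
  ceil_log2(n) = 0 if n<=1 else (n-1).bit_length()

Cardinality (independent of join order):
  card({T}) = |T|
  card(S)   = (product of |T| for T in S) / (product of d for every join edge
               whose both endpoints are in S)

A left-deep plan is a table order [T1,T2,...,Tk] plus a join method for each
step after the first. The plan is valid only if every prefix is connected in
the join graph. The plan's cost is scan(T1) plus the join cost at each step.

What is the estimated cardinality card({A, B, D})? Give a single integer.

4000

Tables in S: A(60), B(120), D(200)
Edges inside S: D-A(d=60), A-B(d=6)
numerator = 60 * 120 * 200 = 1440000
denominator = 60 * 6 = 360
card(S) = 1440000 / 360 = 4000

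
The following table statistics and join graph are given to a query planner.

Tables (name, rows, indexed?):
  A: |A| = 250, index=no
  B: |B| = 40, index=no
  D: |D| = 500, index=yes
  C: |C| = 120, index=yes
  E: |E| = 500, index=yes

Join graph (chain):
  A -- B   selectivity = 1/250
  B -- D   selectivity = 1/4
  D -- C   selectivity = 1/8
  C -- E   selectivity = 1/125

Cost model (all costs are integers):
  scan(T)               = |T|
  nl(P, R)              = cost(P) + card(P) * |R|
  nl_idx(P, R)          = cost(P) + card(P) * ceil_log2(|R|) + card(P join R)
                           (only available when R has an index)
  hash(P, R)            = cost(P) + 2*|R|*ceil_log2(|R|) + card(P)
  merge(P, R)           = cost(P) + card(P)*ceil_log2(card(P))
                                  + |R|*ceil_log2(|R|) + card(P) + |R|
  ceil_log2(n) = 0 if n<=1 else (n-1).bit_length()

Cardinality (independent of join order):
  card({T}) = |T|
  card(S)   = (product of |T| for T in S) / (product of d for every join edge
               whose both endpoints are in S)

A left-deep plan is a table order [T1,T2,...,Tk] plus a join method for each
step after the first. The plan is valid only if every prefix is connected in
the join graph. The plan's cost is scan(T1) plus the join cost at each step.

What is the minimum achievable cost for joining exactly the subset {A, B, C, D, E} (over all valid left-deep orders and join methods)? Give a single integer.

Selinger DP over subsets of {A,B,C,D,E}:
  {A}: scan cost=250, card=250
  {B}: scan cost=40, card=40
  {D}: scan cost=500, card=500
  {C}: scan cost=120, card=120
  {E}: scan cost=500, card=500
  {AB}: card=40; try (B,hash)→980, (A,merge)→2570, (B,merge)→2780, (A,hash)→4080, (A,nl)→10040, (B,nl)→10250; best=980 via (B,hash)
  {BD}: card=5000; try (B,hash)→1480, (D,merge)→5320, (D,nl_idx)→5400, (B,merge)→5780, (D,hash)→9080, (D,nl)→20040 …(+1); best=1480 via (B,hash)
  {CD}: card=7500; try (C,hash)→2680, (D,merge)→6080, (C,merge)→6460, (D,nl_idx)→8700, (D,hash)→9240, (C,nl_idx)→11500 …(+2); best=2680 via (C,hash)
  {CE}: card=480; try (E,nl_idx)→1680, (C,hash)→2680, (C,nl_idx)→4480, (E,merge)→6080, (C,merge)→6460, (E,hash)→9240 …(+2); best=1680 via (E,nl_idx)
  {ABD}: card=5000; try (D,merge)→6260, (D,nl_idx)→6340, (D,hash)→10020, (A,hash)→10480, (D,nl)→20980, (A,merge)→73730 …(+1); best=6260 via (D,merge)
  {BCD}: card=75000; try (C,hash)→8160, (B,hash)→10660, (C,merge)→72440, (B,merge)→107960, (C,nl_idx)→111480, (B,nl)→302680 …(+1); best=8160 via (C,hash)
  {CDE}: card=30000; try (D,hash)→11160, (D,merge)→11480, (E,hash)→19180, (D,nl_idx)→36000, (E,nl_idx)→100180, (E,merge)→112680 …(+2); best=11160 via (D,hash)
  {ABCD}: card=75000; try (C,hash)→12940, (C,merge)→77220, (A,hash)→87160, (C,nl_idx)→116260, (C,nl)→606260, (A,merge)→1360410 …(+1); best=12940 via (C,hash)
  {BCDE}: card=300000; try (B,hash)→41640, (E,hash)→92160, (B,merge)→491440, (E,nl_idx)→983160, (B,nl)→1211160, (E,merge)→1363160 …(+1); best=41640 via (B,hash)
  {ABCDE}: card=300000; try (E,hash)→96940, (A,hash)→345640, (E,nl_idx)→987940, (E,merge)→1367940, (A,merge)→6043890, (E,nl)→37512940 …(+1); best=96940 via (E,hash)

96940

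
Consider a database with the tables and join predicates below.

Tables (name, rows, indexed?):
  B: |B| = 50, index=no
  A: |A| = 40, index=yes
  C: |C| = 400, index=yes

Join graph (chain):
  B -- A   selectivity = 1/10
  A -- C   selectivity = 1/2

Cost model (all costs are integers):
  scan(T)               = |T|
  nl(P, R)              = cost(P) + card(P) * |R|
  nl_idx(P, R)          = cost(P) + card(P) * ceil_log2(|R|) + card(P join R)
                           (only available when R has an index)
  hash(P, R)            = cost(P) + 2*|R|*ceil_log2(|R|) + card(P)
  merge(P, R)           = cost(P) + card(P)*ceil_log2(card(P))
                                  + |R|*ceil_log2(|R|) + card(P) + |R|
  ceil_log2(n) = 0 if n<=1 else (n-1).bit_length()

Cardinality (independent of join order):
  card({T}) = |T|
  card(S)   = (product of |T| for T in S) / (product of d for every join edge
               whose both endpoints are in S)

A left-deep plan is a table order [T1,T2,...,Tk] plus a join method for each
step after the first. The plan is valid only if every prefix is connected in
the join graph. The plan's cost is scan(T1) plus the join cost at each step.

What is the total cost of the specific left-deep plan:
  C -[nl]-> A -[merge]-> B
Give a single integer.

128750

step 1: scan C: cost=400, card=400
step 2: join A via nl
    card(P join A) = 400*40/(2) = 8000
    cost = 400 + 400*40 = 16400
step 3: join B via merge
    card(P join B) = 8000*50/(10) = 40000
    cost = 16400 + 8000*13 + 50*6 + 8000 + 50 = 128750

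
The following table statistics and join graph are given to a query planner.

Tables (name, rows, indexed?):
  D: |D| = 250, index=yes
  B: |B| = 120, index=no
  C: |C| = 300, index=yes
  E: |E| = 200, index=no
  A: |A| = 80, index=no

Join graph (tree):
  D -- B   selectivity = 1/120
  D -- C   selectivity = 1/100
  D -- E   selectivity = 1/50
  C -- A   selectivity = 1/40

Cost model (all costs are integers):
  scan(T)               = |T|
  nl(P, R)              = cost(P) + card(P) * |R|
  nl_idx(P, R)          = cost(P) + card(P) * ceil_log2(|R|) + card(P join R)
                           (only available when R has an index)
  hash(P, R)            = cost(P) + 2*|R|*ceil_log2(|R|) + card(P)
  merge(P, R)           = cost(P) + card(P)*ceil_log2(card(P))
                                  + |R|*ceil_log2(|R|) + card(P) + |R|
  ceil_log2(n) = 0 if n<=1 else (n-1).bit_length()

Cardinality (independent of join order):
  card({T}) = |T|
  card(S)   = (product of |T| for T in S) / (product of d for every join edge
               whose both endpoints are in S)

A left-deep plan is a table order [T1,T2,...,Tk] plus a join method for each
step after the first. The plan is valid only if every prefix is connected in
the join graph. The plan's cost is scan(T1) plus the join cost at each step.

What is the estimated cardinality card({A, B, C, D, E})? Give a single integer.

Tables in S: A(80), B(120), C(300), D(250), E(200)
Edges inside S: D-B(d=120), D-C(d=100), D-E(d=50), C-A(d=40)
numerator = 80 * 120 * 300 * 250 * 200 = 144000000000
denominator = 120 * 100 * 50 * 40 = 24000000
card(S) = 144000000000 / 24000000 = 6000

6000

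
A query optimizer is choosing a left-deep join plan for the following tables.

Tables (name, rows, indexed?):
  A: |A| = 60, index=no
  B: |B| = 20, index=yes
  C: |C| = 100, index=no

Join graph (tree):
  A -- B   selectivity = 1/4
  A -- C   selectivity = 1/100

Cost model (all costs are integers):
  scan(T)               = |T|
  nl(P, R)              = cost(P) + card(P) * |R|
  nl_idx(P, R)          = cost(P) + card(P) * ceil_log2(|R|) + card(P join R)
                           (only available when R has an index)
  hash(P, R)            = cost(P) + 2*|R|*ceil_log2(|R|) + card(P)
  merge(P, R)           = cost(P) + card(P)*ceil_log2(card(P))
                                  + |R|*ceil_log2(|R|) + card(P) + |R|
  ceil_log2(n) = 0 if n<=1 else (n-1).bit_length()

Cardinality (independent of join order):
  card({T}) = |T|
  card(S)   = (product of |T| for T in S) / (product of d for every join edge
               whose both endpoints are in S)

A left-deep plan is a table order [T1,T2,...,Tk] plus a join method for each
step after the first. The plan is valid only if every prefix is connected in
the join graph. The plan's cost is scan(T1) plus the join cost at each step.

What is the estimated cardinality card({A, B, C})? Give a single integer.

300

Tables in S: A(60), B(20), C(100)
Edges inside S: A-B(d=4), A-C(d=100)
numerator = 60 * 20 * 100 = 120000
denominator = 4 * 100 = 400
card(S) = 120000 / 400 = 300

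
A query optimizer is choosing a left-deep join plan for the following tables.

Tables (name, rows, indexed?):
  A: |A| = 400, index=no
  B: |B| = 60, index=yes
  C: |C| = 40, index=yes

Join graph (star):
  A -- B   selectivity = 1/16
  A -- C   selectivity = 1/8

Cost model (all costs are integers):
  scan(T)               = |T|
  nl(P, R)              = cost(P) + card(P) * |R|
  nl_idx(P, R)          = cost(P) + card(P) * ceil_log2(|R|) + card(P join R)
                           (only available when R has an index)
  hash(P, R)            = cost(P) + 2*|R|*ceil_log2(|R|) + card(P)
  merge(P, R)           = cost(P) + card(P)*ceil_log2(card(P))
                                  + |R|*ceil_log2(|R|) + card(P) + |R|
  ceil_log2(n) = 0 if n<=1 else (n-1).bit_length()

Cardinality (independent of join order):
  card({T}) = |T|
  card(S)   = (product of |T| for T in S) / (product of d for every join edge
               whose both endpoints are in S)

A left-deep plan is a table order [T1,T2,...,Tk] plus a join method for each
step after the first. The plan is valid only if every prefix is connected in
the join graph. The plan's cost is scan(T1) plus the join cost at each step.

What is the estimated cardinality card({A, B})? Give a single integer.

Tables in S: A(400), B(60)
Edges inside S: A-B(d=16)
numerator = 400 * 60 = 24000
denominator = 16 = 16
card(S) = 24000 / 16 = 1500

1500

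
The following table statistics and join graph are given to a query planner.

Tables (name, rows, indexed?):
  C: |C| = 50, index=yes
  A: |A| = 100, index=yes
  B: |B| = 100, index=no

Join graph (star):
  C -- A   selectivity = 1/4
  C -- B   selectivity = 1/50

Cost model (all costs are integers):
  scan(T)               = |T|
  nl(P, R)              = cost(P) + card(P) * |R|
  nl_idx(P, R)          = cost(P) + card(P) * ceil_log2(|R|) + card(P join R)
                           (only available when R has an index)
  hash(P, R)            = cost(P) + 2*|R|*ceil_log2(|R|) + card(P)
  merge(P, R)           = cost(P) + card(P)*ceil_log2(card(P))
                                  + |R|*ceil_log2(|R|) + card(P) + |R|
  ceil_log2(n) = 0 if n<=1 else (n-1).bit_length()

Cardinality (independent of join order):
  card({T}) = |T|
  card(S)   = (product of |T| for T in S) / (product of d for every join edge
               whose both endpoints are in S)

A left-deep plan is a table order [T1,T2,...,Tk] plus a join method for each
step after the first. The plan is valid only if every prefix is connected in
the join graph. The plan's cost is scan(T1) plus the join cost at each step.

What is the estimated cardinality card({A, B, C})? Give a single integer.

Tables in S: A(100), B(100), C(50)
Edges inside S: C-A(d=4), C-B(d=50)
numerator = 100 * 100 * 50 = 500000
denominator = 4 * 50 = 200
card(S) = 500000 / 200 = 2500

2500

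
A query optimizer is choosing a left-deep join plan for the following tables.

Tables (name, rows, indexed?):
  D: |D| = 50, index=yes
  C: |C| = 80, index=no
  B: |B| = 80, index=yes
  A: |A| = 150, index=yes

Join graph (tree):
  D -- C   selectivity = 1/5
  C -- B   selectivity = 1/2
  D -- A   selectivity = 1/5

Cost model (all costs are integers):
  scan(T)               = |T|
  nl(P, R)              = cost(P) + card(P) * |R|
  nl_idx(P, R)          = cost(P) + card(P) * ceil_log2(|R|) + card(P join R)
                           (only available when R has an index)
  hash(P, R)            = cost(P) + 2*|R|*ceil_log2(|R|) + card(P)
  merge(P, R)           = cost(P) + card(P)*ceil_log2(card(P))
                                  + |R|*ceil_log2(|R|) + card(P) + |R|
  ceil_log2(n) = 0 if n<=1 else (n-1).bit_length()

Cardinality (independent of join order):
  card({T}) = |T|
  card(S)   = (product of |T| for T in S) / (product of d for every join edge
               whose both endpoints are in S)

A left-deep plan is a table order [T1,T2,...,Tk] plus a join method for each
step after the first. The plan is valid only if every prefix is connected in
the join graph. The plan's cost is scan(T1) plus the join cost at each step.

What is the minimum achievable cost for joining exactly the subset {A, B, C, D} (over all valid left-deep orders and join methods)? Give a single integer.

28640

Selinger DP over subsets of {A,B,C,D}:
  {D}: scan cost=50, card=50
  {C}: scan cost=80, card=80
  {B}: scan cost=80, card=80
  {A}: scan cost=150, card=150
  {CD}: card=800; try (D,hash)→760, (C,merge)→1040, (D,merge)→1070, (C,hash)→1220, (D,nl_idx)→1360, (C,nl)→4050 …(+1); best=760 via (D,hash)
  {AD}: card=1500; try (D,hash)→900, (A,merge)→1750, (D,merge)→1850, (A,nl_idx)→1950, (A,hash)→2500, (D,nl_idx)→2550 …(+2); best=900 via (D,hash)
  {BC}: card=3200; try (C,hash)→1280, (B,hash)→1280, (C,merge)→1360, (B,merge)→1360, (B,nl_idx)→3840, (C,nl)→6480 …(+1); best=1280 via (C,hash)
  {BCD}: card=32000; try (B,hash)→2680, (D,hash)→5080, (B,merge)→10200, (B,nl_idx)→38360, (D,merge)→43230, (D,nl_idx)→52480 …(+2); best=2680 via (B,hash)
  {ACD}: card=24000; try (C,hash)→3520, (A,hash)→3960, (A,merge)→10910, (C,merge)→19540, (A,nl_idx)→31160, (A,nl)→120760 …(+1); best=3520 via (C,hash)
  {ABCD}: card=960000; try (B,hash)→28640, (A,hash)→37080, (B,merge)→388160, (A,merge)→516030, (B,nl_idx)→1131520, (A,nl_idx)→1218680 …(+2); best=28640 via (B,hash)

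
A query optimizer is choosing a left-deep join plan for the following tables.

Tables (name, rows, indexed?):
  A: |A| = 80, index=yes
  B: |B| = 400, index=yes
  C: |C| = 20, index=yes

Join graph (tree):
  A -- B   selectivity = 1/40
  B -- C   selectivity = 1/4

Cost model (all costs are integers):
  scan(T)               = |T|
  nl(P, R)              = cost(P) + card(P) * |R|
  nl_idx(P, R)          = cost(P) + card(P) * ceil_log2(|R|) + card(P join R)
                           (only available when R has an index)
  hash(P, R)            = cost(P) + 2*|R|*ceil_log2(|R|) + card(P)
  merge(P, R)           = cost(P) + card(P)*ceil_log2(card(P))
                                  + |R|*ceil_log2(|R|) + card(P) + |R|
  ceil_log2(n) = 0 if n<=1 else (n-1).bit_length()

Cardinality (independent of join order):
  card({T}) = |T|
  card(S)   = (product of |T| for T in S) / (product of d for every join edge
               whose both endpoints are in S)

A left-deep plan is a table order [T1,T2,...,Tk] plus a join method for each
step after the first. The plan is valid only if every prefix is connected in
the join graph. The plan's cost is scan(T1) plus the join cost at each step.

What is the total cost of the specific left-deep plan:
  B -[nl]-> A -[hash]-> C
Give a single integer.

step 1: scan B: cost=400, card=400
step 2: join A via nl
    card(P join A) = 400*80/(40) = 800
    cost = 400 + 400*80 = 32400
step 3: join C via hash
    card(P join C) = 800*20/(4) = 4000
    cost = 32400 + 2*20*5 + 800 = 33400

33400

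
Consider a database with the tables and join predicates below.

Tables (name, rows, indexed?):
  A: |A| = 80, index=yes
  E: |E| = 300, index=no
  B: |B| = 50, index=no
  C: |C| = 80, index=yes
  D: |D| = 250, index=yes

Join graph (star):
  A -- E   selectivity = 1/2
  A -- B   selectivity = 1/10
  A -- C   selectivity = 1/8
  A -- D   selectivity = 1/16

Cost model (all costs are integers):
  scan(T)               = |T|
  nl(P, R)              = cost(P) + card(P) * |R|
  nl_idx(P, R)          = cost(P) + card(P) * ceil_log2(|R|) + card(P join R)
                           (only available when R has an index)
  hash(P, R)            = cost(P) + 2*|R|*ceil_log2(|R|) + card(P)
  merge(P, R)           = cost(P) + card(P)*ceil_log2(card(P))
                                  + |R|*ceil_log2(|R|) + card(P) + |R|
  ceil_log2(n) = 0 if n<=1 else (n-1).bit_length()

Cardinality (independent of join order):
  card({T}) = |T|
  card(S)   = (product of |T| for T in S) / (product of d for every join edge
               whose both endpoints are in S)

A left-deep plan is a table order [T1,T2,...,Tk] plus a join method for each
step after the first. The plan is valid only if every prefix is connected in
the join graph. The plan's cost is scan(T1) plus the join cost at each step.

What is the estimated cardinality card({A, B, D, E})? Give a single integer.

Tables in S: A(80), B(50), D(250), E(300)
Edges inside S: A-E(d=2), A-B(d=10), A-D(d=16)
numerator = 80 * 50 * 250 * 300 = 300000000
denominator = 2 * 10 * 16 = 320
card(S) = 300000000 / 320 = 937500

937500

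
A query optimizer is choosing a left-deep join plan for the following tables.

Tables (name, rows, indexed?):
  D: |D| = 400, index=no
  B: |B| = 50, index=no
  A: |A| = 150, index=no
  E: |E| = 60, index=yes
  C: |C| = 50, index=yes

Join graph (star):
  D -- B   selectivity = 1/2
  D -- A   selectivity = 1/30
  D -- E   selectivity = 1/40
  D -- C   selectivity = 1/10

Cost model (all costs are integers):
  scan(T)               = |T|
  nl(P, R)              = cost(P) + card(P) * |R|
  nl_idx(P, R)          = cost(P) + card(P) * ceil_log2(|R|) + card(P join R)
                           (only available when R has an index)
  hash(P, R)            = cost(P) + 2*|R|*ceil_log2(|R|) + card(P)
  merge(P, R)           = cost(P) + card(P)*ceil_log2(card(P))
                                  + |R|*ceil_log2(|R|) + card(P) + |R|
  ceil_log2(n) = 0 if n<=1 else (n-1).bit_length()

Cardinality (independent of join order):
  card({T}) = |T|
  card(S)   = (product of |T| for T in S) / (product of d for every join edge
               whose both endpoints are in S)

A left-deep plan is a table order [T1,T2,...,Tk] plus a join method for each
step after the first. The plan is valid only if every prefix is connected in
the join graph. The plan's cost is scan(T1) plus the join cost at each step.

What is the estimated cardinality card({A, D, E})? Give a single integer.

Tables in S: A(150), D(400), E(60)
Edges inside S: D-A(d=30), D-E(d=40)
numerator = 150 * 400 * 60 = 3600000
denominator = 30 * 40 = 1200
card(S) = 3600000 / 1200 = 3000

3000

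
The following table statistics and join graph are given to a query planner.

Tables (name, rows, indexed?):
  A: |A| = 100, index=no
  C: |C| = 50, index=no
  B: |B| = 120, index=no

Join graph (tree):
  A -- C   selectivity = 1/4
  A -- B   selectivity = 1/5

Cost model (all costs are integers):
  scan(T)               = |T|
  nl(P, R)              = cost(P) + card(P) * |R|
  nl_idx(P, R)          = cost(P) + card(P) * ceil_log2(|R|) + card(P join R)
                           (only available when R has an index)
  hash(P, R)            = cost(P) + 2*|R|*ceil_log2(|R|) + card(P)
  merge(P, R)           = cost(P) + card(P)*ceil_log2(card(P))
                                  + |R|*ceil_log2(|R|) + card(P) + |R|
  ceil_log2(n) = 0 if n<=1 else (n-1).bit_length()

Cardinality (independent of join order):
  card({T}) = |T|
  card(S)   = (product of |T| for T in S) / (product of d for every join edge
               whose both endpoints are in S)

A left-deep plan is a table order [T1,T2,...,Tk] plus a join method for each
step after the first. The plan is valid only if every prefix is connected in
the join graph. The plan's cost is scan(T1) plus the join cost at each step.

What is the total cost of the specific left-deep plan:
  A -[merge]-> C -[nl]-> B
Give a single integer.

151250

step 1: scan A: cost=100, card=100
step 2: join C via merge
    card(P join C) = 100*50/(4) = 1250
    cost = 100 + 100*7 + 50*6 + 100 + 50 = 1250
step 3: join B via nl
    card(P join B) = 1250*120/(5) = 30000
    cost = 1250 + 1250*120 = 151250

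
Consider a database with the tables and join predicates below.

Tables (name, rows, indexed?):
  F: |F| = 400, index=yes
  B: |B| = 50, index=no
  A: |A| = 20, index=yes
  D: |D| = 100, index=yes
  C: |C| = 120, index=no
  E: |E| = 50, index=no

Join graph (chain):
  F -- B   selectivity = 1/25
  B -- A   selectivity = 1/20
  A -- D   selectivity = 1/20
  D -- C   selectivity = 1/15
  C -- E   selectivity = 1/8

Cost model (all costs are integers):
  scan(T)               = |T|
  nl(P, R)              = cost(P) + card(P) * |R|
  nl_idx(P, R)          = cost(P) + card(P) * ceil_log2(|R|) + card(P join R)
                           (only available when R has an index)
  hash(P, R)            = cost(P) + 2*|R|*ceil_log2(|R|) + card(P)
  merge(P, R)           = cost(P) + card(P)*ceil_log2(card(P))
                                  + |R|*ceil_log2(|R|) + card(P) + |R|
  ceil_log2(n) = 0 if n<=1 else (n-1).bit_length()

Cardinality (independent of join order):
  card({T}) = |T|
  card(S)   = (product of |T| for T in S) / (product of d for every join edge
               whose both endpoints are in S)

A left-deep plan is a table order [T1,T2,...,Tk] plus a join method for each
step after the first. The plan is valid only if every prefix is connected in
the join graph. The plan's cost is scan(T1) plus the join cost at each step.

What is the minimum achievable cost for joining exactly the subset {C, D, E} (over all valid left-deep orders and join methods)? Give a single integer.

2990

Selinger DP over subsets of {C,D,E}:
  {D}: scan cost=100, card=100
  {C}: scan cost=120, card=120
  {E}: scan cost=50, card=50
  {CD}: card=800; try (D,hash)→1640, (D,nl_idx)→1760, (C,merge)→1860, (D,merge)→1880, (C,hash)→1880, (C,nl)→12100 …(+1); best=1640 via (D,hash)
  {CE}: card=750; try (E,hash)→840, (C,merge)→1360, (E,merge)→1430, (C,hash)→1780, (C,nl)→6050, (E,nl)→6120; best=840 via (E,hash)
  {CDE}: card=5000; try (D,hash)→2990, (E,hash)→3040, (D,merge)→9890, (E,merge)→10790, (D,nl_idx)→11090, (E,nl)→41640 …(+1); best=2990 via (D,hash)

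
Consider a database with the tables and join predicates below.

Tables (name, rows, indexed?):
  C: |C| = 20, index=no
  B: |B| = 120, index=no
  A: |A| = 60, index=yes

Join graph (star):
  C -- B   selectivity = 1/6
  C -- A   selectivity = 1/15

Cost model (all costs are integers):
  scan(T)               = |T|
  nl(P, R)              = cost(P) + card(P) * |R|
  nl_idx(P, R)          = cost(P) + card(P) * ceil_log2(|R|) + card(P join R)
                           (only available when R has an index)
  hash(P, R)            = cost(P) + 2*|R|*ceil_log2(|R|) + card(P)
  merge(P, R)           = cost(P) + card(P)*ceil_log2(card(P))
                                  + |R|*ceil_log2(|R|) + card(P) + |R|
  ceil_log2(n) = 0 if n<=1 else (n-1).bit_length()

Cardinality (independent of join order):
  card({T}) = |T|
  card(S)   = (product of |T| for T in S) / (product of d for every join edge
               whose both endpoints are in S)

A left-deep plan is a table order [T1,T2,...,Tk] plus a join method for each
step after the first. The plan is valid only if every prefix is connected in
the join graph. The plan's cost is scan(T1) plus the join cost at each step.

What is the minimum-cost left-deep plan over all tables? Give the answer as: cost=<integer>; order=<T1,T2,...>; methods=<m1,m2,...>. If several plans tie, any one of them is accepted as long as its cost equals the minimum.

Selinger DP (subsets sized 1..n):
  {C}: scan cost=20, card=20
  {B}: scan cost=120, card=120
  {A}: scan cost=60, card=60
  {BC}: card=400; try (C,hash)→440, (B,merge)→1100, (C,merge)→1200, (B,hash)→1720, (B,nl)→2420, (C,nl)→2520; best=440 via (C,hash)
  {AC}: card=80; try (A,nl_idx)→220, (C,hash)→320, (A,merge)→560, (C,merge)→600, (A,hash)→760, (A,nl)→1220 …(+1); best=220 via (A,nl_idx)
  {ABC}: card=1600; try (A,hash)→1560, (B,merge)→1820, (B,hash)→1980, (A,nl_idx)→4440, (A,merge)→4860, (B,nl)→9820 …(+1); best=1560 via (A,hash)

cost=1560; order=B,C,A; methods=hash,hash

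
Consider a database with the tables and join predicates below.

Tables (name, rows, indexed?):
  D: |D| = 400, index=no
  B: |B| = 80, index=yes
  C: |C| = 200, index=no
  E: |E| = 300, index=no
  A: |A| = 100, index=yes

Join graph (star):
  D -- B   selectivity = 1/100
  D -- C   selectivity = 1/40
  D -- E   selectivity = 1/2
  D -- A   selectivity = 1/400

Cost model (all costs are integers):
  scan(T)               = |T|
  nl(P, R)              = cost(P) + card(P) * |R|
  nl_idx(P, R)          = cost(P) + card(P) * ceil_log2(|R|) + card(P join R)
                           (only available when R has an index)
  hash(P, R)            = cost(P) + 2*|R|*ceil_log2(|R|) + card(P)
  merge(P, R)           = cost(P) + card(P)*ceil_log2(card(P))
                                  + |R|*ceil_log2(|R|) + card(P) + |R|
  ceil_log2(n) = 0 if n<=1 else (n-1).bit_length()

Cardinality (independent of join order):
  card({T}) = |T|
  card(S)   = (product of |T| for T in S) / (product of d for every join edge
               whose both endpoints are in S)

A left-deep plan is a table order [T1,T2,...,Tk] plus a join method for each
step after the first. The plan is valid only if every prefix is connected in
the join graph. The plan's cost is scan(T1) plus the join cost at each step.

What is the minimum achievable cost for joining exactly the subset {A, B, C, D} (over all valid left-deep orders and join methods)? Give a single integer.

5420

Selinger DP over subsets of {A,B,C,D}:
  {D}: scan cost=400, card=400
  {B}: scan cost=80, card=80
  {C}: scan cost=200, card=200
  {A}: scan cost=100, card=100
  {BD}: card=320; try (B,hash)→1920, (B,nl_idx)→3520, (D,merge)→4720, (B,merge)→5040, (D,hash)→7360, (D,nl)→32080 …(+1); best=1920 via (B,hash)
  {CD}: card=2000; try (C,hash)→4000, (D,merge)→6000, (C,merge)→6200, (D,hash)→7600, (D,nl)→80200, (C,nl)→80400; best=4000 via (C,hash)
  {AD}: card=100; try (A,hash)→2200, (A,nl_idx)→3300, (D,merge)→4900, (A,merge)→5200, (D,hash)→7400, (D,nl)→40100 …(+1); best=2200 via (A,hash)
  {BCD}: card=1600; try (C,hash)→5440, (C,merge)→6920, (B,hash)→7120, (B,nl_idx)→19600, (B,merge)→28640, (C,nl)→65920 …(+1); best=5440 via (C,hash)
  {ABD}: card=80; try (B,nl_idx)→2980, (B,hash)→3420, (B,merge)→3640, (A,hash)→3640, (A,nl_idx)→4240, (A,merge)→5920 …(+2); best=2980 via (B,nl_idx)
  {ACD}: card=500; try (C,merge)→4800, (C,hash)→5500, (A,hash)→7400, (A,nl_idx)→18500, (C,nl)→22200, (A,merge)→28800 …(+1); best=4800 via (C,merge)
  {ABCD}: card=400; try (C,merge)→5420, (C,hash)→6260, (B,hash)→6420, (A,hash)→8440, (B,nl_idx)→8700, (B,merge)→10440 …(+5); best=5420 via (C,merge)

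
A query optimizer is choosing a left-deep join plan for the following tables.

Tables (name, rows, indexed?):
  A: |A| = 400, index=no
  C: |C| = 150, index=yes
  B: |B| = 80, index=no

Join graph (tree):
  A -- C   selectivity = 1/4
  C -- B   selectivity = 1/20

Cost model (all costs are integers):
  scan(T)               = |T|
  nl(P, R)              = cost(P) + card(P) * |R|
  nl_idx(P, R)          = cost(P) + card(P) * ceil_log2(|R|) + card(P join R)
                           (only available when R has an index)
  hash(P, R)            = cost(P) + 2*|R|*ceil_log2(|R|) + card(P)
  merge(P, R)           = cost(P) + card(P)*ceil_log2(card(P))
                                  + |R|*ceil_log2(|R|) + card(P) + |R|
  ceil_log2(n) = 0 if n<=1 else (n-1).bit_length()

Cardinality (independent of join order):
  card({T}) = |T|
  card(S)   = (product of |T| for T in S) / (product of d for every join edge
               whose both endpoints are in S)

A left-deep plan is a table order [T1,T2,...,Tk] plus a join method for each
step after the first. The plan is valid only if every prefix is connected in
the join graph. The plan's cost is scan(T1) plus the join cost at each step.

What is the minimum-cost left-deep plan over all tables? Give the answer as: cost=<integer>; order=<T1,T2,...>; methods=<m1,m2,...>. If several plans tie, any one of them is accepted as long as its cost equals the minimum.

cost=9120; order=B,C,A; methods=nl_idx,hash

Selinger DP (subsets sized 1..n):
  {A}: scan cost=400, card=400
  {C}: scan cost=150, card=150
  {B}: scan cost=80, card=80
  {AC}: card=15000; try (C,hash)→3200, (A,merge)→5500, (C,merge)→5750, (A,hash)→7500, (C,nl_idx)→18600, (A,nl)→60150 …(+1); best=3200 via (C,hash)
  {BC}: card=600; try (C,nl_idx)→1320, (B,hash)→1420, (C,merge)→2070, (B,merge)→2140, (C,hash)→2560, (C,nl)→12080 …(+1); best=1320 via (C,nl_idx)
  {ABC}: card=60000; try (A,hash)→9120, (A,merge)→11920, (B,hash)→19320, (B,merge)→228840, (A,nl)→241320, (B,nl)→1203200; best=9120 via (A,hash)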